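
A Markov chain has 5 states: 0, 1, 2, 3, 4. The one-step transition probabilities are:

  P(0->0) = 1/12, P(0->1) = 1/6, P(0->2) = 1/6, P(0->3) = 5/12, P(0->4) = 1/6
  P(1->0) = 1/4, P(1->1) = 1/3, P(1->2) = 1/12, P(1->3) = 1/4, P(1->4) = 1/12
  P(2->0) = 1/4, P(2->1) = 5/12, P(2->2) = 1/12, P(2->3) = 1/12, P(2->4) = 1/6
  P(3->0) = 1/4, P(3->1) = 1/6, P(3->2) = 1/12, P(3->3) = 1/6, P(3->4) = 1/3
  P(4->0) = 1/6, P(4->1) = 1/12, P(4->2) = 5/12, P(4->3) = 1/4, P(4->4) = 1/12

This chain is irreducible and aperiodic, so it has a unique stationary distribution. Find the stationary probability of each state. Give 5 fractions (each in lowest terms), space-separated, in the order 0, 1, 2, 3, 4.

Answer: 5261/26051 5993/26051 4109/26051 6189/26051 4499/26051

Derivation:
The stationary distribution satisfies pi = pi * P, i.e.:
  pi_0 = 1/12*pi_0 + 1/4*pi_1 + 1/4*pi_2 + 1/4*pi_3 + 1/6*pi_4
  pi_1 = 1/6*pi_0 + 1/3*pi_1 + 5/12*pi_2 + 1/6*pi_3 + 1/12*pi_4
  pi_2 = 1/6*pi_0 + 1/12*pi_1 + 1/12*pi_2 + 1/12*pi_3 + 5/12*pi_4
  pi_3 = 5/12*pi_0 + 1/4*pi_1 + 1/12*pi_2 + 1/6*pi_3 + 1/4*pi_4
  pi_4 = 1/6*pi_0 + 1/12*pi_1 + 1/6*pi_2 + 1/3*pi_3 + 1/12*pi_4
with normalization: pi_0 + pi_1 + pi_2 + pi_3 + pi_4 = 1.

Using the first 4 balance equations plus normalization, the linear system A*pi = b is:
  [-11/12, 1/4, 1/4, 1/4, 1/6] . pi = 0
  [1/6, -2/3, 5/12, 1/6, 1/12] . pi = 0
  [1/6, 1/12, -11/12, 1/12, 5/12] . pi = 0
  [5/12, 1/4, 1/12, -5/6, 1/4] . pi = 0
  [1, 1, 1, 1, 1] . pi = 1

Solving yields:
  pi_0 = 5261/26051
  pi_1 = 5993/26051
  pi_2 = 4109/26051
  pi_3 = 6189/26051
  pi_4 = 4499/26051

Verification (pi * P):
  5261/26051*1/12 + 5993/26051*1/4 + 4109/26051*1/4 + 6189/26051*1/4 + 4499/26051*1/6 = 5261/26051 = pi_0  (ok)
  5261/26051*1/6 + 5993/26051*1/3 + 4109/26051*5/12 + 6189/26051*1/6 + 4499/26051*1/12 = 5993/26051 = pi_1  (ok)
  5261/26051*1/6 + 5993/26051*1/12 + 4109/26051*1/12 + 6189/26051*1/12 + 4499/26051*5/12 = 4109/26051 = pi_2  (ok)
  5261/26051*5/12 + 5993/26051*1/4 + 4109/26051*1/12 + 6189/26051*1/6 + 4499/26051*1/4 = 6189/26051 = pi_3  (ok)
  5261/26051*1/6 + 5993/26051*1/12 + 4109/26051*1/6 + 6189/26051*1/3 + 4499/26051*1/12 = 4499/26051 = pi_4  (ok)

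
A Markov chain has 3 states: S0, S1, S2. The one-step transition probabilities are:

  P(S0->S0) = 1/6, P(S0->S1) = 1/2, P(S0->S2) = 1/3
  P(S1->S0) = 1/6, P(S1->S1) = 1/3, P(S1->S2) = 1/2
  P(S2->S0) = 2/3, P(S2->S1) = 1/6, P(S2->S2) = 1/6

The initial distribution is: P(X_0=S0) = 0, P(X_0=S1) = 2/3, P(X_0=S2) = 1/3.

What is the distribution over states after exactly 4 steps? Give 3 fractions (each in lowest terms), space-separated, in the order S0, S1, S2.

Propagating the distribution step by step (d_{t+1} = d_t * P):
d_0 = (S0=0, S1=2/3, S2=1/3)
  d_1[S0] = 0*1/6 + 2/3*1/6 + 1/3*2/3 = 1/3
  d_1[S1] = 0*1/2 + 2/3*1/3 + 1/3*1/6 = 5/18
  d_1[S2] = 0*1/3 + 2/3*1/2 + 1/3*1/6 = 7/18
d_1 = (S0=1/3, S1=5/18, S2=7/18)
  d_2[S0] = 1/3*1/6 + 5/18*1/6 + 7/18*2/3 = 13/36
  d_2[S1] = 1/3*1/2 + 5/18*1/3 + 7/18*1/6 = 35/108
  d_2[S2] = 1/3*1/3 + 5/18*1/2 + 7/18*1/6 = 17/54
d_2 = (S0=13/36, S1=35/108, S2=17/54)
  d_3[S0] = 13/36*1/6 + 35/108*1/6 + 17/54*2/3 = 35/108
  d_3[S1] = 13/36*1/2 + 35/108*1/3 + 17/54*1/6 = 221/648
  d_3[S2] = 13/36*1/3 + 35/108*1/2 + 17/54*1/6 = 217/648
d_3 = (S0=35/108, S1=221/648, S2=217/648)
  d_4[S0] = 35/108*1/6 + 221/648*1/6 + 217/648*2/3 = 433/1296
  d_4[S1] = 35/108*1/2 + 221/648*1/3 + 217/648*1/6 = 1289/3888
  d_4[S2] = 35/108*1/3 + 221/648*1/2 + 217/648*1/6 = 325/972
d_4 = (S0=433/1296, S1=1289/3888, S2=325/972)

Answer: 433/1296 1289/3888 325/972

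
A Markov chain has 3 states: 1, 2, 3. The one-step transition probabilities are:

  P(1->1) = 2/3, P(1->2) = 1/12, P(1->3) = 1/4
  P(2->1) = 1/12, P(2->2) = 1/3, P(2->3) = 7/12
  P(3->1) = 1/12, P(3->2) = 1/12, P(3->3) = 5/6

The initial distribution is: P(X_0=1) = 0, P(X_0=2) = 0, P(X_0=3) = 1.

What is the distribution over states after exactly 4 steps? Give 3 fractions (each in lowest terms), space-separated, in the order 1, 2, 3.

Answer: 3667/20736 85/768 7387/10368

Derivation:
Propagating the distribution step by step (d_{t+1} = d_t * P):
d_0 = (1=0, 2=0, 3=1)
  d_1[1] = 0*2/3 + 0*1/12 + 1*1/12 = 1/12
  d_1[2] = 0*1/12 + 0*1/3 + 1*1/12 = 1/12
  d_1[3] = 0*1/4 + 0*7/12 + 1*5/6 = 5/6
d_1 = (1=1/12, 2=1/12, 3=5/6)
  d_2[1] = 1/12*2/3 + 1/12*1/12 + 5/6*1/12 = 19/144
  d_2[2] = 1/12*1/12 + 1/12*1/3 + 5/6*1/12 = 5/48
  d_2[3] = 1/12*1/4 + 1/12*7/12 + 5/6*5/6 = 55/72
d_2 = (1=19/144, 2=5/48, 3=55/72)
  d_3[1] = 19/144*2/3 + 5/48*1/12 + 55/72*1/12 = 277/1728
  d_3[2] = 19/144*1/12 + 5/48*1/3 + 55/72*1/12 = 7/64
  d_3[3] = 19/144*1/4 + 5/48*7/12 + 55/72*5/6 = 631/864
d_3 = (1=277/1728, 2=7/64, 3=631/864)
  d_4[1] = 277/1728*2/3 + 7/64*1/12 + 631/864*1/12 = 3667/20736
  d_4[2] = 277/1728*1/12 + 7/64*1/3 + 631/864*1/12 = 85/768
  d_4[3] = 277/1728*1/4 + 7/64*7/12 + 631/864*5/6 = 7387/10368
d_4 = (1=3667/20736, 2=85/768, 3=7387/10368)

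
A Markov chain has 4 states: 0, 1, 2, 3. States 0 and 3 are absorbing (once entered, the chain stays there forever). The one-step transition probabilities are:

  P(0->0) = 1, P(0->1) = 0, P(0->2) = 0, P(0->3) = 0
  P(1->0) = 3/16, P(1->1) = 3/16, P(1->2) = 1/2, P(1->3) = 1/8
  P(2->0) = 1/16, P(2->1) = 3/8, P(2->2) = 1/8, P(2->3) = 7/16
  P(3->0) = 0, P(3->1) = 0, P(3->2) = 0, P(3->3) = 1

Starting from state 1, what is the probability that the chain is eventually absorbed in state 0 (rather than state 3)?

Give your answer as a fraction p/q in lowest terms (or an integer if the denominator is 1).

Let a_i = P(absorbed in 0 | start in state i).
Boundary conditions: a_0 = 1, a_3 = 0.
For each transient state i, a_i = sum_j P(i->j) * a_j:
  a_1 = 3/16*a_0 + 3/16*a_1 + 1/2*a_2 + 1/8*a_3
  a_2 = 1/16*a_0 + 3/8*a_1 + 1/8*a_2 + 7/16*a_3

Substituting a_0 = 1 and a_3 = 0, rearrange to (I - Q) a = r where r[i] = P(i -> 0):
  [13/16, -1/2] . (a_1, a_2) = 3/16
  [-3/8, 7/8] . (a_1, a_2) = 1/16

Solving yields:
  a_1 = 25/67
  a_2 = 31/134

Starting state is 1, so the absorption probability is a_1 = 25/67.

Answer: 25/67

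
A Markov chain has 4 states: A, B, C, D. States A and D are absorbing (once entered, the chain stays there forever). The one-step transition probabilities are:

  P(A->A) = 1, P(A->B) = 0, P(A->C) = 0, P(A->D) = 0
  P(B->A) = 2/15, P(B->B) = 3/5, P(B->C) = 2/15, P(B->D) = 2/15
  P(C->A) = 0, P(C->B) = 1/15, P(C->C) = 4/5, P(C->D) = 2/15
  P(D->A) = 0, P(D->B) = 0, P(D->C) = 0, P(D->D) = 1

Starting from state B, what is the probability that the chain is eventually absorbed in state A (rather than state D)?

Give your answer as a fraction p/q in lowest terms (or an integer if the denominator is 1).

Answer: 3/8

Derivation:
Let a_i = P(absorbed in A | start in state i).
Boundary conditions: a_A = 1, a_D = 0.
For each transient state i, a_i = sum_j P(i->j) * a_j:
  a_B = 2/15*a_A + 3/5*a_B + 2/15*a_C + 2/15*a_D
  a_C = 0*a_A + 1/15*a_B + 4/5*a_C + 2/15*a_D

Substituting a_A = 1 and a_D = 0, rearrange to (I - Q) a = r where r[i] = P(i -> A):
  [2/5, -2/15] . (a_B, a_C) = 2/15
  [-1/15, 1/5] . (a_B, a_C) = 0

Solving yields:
  a_B = 3/8
  a_C = 1/8

Starting state is B, so the absorption probability is a_B = 3/8.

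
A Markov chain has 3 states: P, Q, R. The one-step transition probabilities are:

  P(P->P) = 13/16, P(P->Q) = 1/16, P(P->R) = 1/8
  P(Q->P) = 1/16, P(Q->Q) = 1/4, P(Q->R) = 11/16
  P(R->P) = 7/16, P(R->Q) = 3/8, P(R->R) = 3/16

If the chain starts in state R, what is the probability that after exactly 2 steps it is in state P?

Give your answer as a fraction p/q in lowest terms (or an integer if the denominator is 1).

Computing P^2 by repeated multiplication:
P^1 =
  P: [13/16, 1/16, 1/8]
  Q: [1/16, 1/4, 11/16]
  R: [7/16, 3/8, 3/16]
P^2 =
  P: [23/32, 29/256, 43/256]
  Q: [47/128, 83/256, 79/256]
  R: [59/128, 49/256, 89/256]

(P^2)[R -> P] = 59/128

Answer: 59/128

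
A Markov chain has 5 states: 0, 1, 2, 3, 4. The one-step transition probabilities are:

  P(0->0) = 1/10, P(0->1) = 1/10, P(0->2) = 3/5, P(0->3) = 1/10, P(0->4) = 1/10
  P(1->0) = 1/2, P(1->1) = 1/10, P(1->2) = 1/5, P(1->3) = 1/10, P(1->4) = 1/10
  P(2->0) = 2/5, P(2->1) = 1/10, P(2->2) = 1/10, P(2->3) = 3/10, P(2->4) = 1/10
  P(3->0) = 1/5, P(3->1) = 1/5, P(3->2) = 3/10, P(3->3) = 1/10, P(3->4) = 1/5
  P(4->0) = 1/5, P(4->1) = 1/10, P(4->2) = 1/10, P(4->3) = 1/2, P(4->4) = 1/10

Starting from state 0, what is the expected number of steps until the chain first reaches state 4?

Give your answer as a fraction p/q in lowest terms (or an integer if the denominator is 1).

Let h_i = expected steps to first reach 4 from state i.
Boundary: h_4 = 0.
First-step equations for the other states:
  h_0 = 1 + 1/10*h_0 + 1/10*h_1 + 3/5*h_2 + 1/10*h_3 + 1/10*h_4
  h_1 = 1 + 1/2*h_0 + 1/10*h_1 + 1/5*h_2 + 1/10*h_3 + 1/10*h_4
  h_2 = 1 + 2/5*h_0 + 1/10*h_1 + 1/10*h_2 + 3/10*h_3 + 1/10*h_4
  h_3 = 1 + 1/5*h_0 + 1/5*h_1 + 3/10*h_2 + 1/10*h_3 + 1/5*h_4

Substituting h_4 = 0 and rearranging gives the linear system (I - Q) h = 1:
  [9/10, -1/10, -3/5, -1/10] . (h_0, h_1, h_2, h_3) = 1
  [-1/2, 9/10, -1/5, -1/10] . (h_0, h_1, h_2, h_3) = 1
  [-2/5, -1/10, 9/10, -3/10] . (h_0, h_1, h_2, h_3) = 1
  [-1/5, -1/5, -3/10, 9/10] . (h_0, h_1, h_2, h_3) = 1

Solving yields:
  h_0 = 1568/183
  h_1 = 1576/183
  h_2 = 516/61
  h_3 = 1418/183

Starting state is 0, so the expected hitting time is h_0 = 1568/183.

Answer: 1568/183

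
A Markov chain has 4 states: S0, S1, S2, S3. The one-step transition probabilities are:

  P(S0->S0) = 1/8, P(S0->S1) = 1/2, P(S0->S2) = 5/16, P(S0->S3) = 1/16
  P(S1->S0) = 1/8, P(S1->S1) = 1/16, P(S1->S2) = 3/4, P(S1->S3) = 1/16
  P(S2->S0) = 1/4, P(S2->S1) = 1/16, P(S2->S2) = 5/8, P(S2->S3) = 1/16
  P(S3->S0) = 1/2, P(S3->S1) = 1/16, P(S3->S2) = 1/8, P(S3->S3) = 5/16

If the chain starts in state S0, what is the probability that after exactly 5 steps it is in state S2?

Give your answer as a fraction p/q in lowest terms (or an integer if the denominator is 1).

Computing P^5 by repeated multiplication:
P^1 =
  S0: [1/8, 1/2, 5/16, 1/16]
  S1: [1/8, 1/16, 3/4, 1/16]
  S2: [1/4, 1/16, 5/8, 1/16]
  S3: [1/2, 1/16, 1/8, 5/16]
P^2 =
  S0: [3/16, 15/128, 79/128, 5/64]
  S1: [31/128, 15/128, 9/16, 5/64]
  S2: [29/128, 11/64, 67/128, 5/64]
  S3: [33/128, 9/32, 41/128, 9/64]
P^3 =
  S0: [237/1024, 37/256, 555/1024, 21/256]
  S1: [115/512, 345/2048, 1075/2048, 21/256]
  S2: [225/1024, 331/2048, 1099/2048, 21/256]
  S3: [223/1024, 359/2048, 1043/2048, 25/256]
P^4 =
  S0: [1831/8192, 2683/16384, 8679/16384, 85/1024]
  S1: [3627/16384, 1317/8192, 8763/16384, 85/1024]
  S2: [3651/16384, 2599/16384, 4387/8192, 85/1024]
  S3: [3691/16384, 2585/16384, 2171/4096, 89/1024]
P^5 =
  S0: [29143/131072, 21009/131072, 8751/16384, 341/4096]
  S1: [29227/131072, 41773/262144, 140093/262144, 341/4096]
  S2: [14619/65536, 41941/262144, 139903/262144, 341/4096]
  S3: [7335/32768, 42221/262144, 139163/262144, 345/4096]

(P^5)[S0 -> S2] = 8751/16384

Answer: 8751/16384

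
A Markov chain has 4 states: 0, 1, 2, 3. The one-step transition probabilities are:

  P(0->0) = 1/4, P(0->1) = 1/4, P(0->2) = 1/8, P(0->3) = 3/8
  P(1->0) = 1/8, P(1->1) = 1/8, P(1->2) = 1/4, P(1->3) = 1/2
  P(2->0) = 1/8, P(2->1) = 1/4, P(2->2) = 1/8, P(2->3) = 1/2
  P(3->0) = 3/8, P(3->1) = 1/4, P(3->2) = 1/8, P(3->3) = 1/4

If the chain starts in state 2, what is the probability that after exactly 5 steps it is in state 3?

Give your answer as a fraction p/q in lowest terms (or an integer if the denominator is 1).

Answer: 12289/32768

Derivation:
Computing P^5 by repeated multiplication:
P^1 =
  0: [1/4, 1/4, 1/8, 3/8]
  1: [1/8, 1/8, 1/4, 1/2]
  2: [1/8, 1/4, 1/8, 1/2]
  3: [3/8, 1/4, 1/8, 1/4]
P^2 =
  0: [1/4, 7/32, 5/32, 3/8]
  1: [17/64, 15/64, 9/64, 23/64]
  2: [17/64, 7/32, 5/32, 23/64]
  3: [15/64, 7/32, 5/32, 25/64]
P^3 =
  0: [1/4, 57/256, 39/256, 3/8]
  1: [127/512, 113/512, 79/512, 193/512]
  2: [127/512, 57/256, 39/256, 193/512]
  3: [129/512, 57/256, 39/256, 191/512]
P^4 =
  0: [1/4, 455/2048, 313/2048, 3/8]
  1: [1025/4096, 911/4096, 625/4096, 1535/4096]
  2: [1025/4096, 455/2048, 313/2048, 1535/4096]
  3: [1023/4096, 455/2048, 313/2048, 1537/4096]
P^5 =
  0: [1/4, 3641/16384, 2503/16384, 3/8]
  1: [8191/32768, 7281/32768, 5007/32768, 12289/32768]
  2: [8191/32768, 3641/16384, 2503/16384, 12289/32768]
  3: [8193/32768, 3641/16384, 2503/16384, 12287/32768]

(P^5)[2 -> 3] = 12289/32768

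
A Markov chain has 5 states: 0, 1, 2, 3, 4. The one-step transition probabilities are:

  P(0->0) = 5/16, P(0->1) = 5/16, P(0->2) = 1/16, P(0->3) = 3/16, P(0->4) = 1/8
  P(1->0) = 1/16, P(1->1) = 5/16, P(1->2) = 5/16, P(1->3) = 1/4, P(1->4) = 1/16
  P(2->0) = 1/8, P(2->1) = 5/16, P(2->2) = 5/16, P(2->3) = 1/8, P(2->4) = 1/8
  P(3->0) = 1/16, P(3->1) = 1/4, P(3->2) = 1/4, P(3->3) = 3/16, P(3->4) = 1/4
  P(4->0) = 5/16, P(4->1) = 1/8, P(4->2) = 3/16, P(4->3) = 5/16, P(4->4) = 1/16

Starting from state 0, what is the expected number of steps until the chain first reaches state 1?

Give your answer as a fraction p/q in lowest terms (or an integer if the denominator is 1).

Let h_i = expected steps to first reach 1 from state i.
Boundary: h_1 = 0.
First-step equations for the other states:
  h_0 = 1 + 5/16*h_0 + 5/16*h_1 + 1/16*h_2 + 3/16*h_3 + 1/8*h_4
  h_2 = 1 + 1/8*h_0 + 5/16*h_1 + 5/16*h_2 + 1/8*h_3 + 1/8*h_4
  h_3 = 1 + 1/16*h_0 + 1/4*h_1 + 1/4*h_2 + 3/16*h_3 + 1/4*h_4
  h_4 = 1 + 5/16*h_0 + 1/8*h_1 + 3/16*h_2 + 5/16*h_3 + 1/16*h_4

Substituting h_1 = 0 and rearranging gives the linear system (I - Q) h = 1:
  [11/16, -1/16, -3/16, -1/8] . (h_0, h_2, h_3, h_4) = 1
  [-1/8, 11/16, -1/8, -1/8] . (h_0, h_2, h_3, h_4) = 1
  [-1/16, -1/4, 13/16, -1/4] . (h_0, h_2, h_3, h_4) = 1
  [-5/16, -3/16, -5/16, 15/16] . (h_0, h_2, h_3, h_4) = 1

Solving yields:
  h_0 = 3271/896
  h_2 = 29/8
  h_3 = 3547/896
  h_4 = 277/64

Starting state is 0, so the expected hitting time is h_0 = 3271/896.

Answer: 3271/896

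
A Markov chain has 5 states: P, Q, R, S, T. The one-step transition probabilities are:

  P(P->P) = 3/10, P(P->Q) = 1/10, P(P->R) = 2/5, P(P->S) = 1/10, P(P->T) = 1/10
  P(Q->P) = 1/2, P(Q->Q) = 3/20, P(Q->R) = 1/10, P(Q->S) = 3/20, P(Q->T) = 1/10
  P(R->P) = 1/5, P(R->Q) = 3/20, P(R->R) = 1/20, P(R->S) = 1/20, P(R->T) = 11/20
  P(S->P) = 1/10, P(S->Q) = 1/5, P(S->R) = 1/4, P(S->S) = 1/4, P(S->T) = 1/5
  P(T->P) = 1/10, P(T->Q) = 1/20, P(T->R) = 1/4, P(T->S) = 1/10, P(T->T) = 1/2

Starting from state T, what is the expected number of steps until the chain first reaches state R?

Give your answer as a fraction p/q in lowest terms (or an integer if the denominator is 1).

Let h_i = expected steps to first reach R from state i.
Boundary: h_R = 0.
First-step equations for the other states:
  h_P = 1 + 3/10*h_P + 1/10*h_Q + 2/5*h_R + 1/10*h_S + 1/10*h_T
  h_Q = 1 + 1/2*h_P + 3/20*h_Q + 1/10*h_R + 3/20*h_S + 1/10*h_T
  h_S = 1 + 1/10*h_P + 1/5*h_Q + 1/4*h_R + 1/4*h_S + 1/5*h_T
  h_T = 1 + 1/10*h_P + 1/20*h_Q + 1/4*h_R + 1/10*h_S + 1/2*h_T

Substituting h_R = 0 and rearranging gives the linear system (I - Q) h = 1:
  [7/10, -1/10, -1/10, -1/10] . (h_P, h_Q, h_S, h_T) = 1
  [-1/2, 17/20, -3/20, -1/10] . (h_P, h_Q, h_S, h_T) = 1
  [-1/10, -1/5, 3/4, -1/5] . (h_P, h_Q, h_S, h_T) = 1
  [-1/10, -1/20, -1/10, 1/2] . (h_P, h_Q, h_S, h_T) = 1

Solving yields:
  h_P = 19270/6181
  h_Q = 25600/6181
  h_S = 23920/6181
  h_T = 23560/6181

Starting state is T, so the expected hitting time is h_T = 23560/6181.

Answer: 23560/6181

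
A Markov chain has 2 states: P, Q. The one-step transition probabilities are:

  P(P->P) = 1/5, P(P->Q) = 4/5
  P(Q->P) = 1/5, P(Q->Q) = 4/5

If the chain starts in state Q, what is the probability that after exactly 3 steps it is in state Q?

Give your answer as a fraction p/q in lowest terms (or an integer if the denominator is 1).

Computing P^3 by repeated multiplication:
P^1 =
  P: [1/5, 4/5]
  Q: [1/5, 4/5]
P^2 =
  P: [1/5, 4/5]
  Q: [1/5, 4/5]
P^3 =
  P: [1/5, 4/5]
  Q: [1/5, 4/5]

(P^3)[Q -> Q] = 4/5

Answer: 4/5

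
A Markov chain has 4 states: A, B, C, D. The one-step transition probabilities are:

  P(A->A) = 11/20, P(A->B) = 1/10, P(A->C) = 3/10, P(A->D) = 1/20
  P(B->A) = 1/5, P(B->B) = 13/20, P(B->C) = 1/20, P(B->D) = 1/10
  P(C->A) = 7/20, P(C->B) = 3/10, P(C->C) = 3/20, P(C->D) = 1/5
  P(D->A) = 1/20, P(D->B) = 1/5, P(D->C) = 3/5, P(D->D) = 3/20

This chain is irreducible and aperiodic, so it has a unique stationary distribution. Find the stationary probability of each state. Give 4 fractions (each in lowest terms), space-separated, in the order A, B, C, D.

The stationary distribution satisfies pi = pi * P, i.e.:
  pi_A = 11/20*pi_A + 1/5*pi_B + 7/20*pi_C + 1/20*pi_D
  pi_B = 1/10*pi_A + 13/20*pi_B + 3/10*pi_C + 1/5*pi_D
  pi_C = 3/10*pi_A + 1/20*pi_B + 3/20*pi_C + 3/5*pi_D
  pi_D = 1/20*pi_A + 1/10*pi_B + 1/5*pi_C + 3/20*pi_D
with normalization: pi_A + pi_B + pi_C + pi_D = 1.

Using the first 3 balance equations plus normalization, the linear system A*pi = b is:
  [-9/20, 1/5, 7/20, 1/20] . pi = 0
  [1/10, -7/20, 3/10, 1/5] . pi = 0
  [3/10, 1/20, -17/20, 3/5] . pi = 0
  [1, 1, 1, 1] . pi = 1

Solving yields:
  pi_A = 1289/3884
  pi_B = 665/1942
  pi_C = 209/971
  pi_D = 429/3884

Verification (pi * P):
  1289/3884*11/20 + 665/1942*1/5 + 209/971*7/20 + 429/3884*1/20 = 1289/3884 = pi_A  (ok)
  1289/3884*1/10 + 665/1942*13/20 + 209/971*3/10 + 429/3884*1/5 = 665/1942 = pi_B  (ok)
  1289/3884*3/10 + 665/1942*1/20 + 209/971*3/20 + 429/3884*3/5 = 209/971 = pi_C  (ok)
  1289/3884*1/20 + 665/1942*1/10 + 209/971*1/5 + 429/3884*3/20 = 429/3884 = pi_D  (ok)

Answer: 1289/3884 665/1942 209/971 429/3884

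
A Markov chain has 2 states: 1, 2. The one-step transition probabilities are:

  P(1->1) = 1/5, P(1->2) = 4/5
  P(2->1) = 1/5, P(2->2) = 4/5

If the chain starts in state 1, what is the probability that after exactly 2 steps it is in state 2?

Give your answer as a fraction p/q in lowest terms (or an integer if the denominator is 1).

Computing P^2 by repeated multiplication:
P^1 =
  1: [1/5, 4/5]
  2: [1/5, 4/5]
P^2 =
  1: [1/5, 4/5]
  2: [1/5, 4/5]

(P^2)[1 -> 2] = 4/5

Answer: 4/5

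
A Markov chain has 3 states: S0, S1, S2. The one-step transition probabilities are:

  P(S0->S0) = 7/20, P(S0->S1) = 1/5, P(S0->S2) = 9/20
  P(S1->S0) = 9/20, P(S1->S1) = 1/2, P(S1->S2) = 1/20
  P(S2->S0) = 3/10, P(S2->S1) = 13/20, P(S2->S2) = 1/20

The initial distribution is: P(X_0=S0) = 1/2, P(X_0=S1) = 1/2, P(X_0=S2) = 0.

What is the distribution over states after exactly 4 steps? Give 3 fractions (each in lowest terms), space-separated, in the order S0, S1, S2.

Answer: 15281/40000 16619/40000 81/400

Derivation:
Propagating the distribution step by step (d_{t+1} = d_t * P):
d_0 = (S0=1/2, S1=1/2, S2=0)
  d_1[S0] = 1/2*7/20 + 1/2*9/20 + 0*3/10 = 2/5
  d_1[S1] = 1/2*1/5 + 1/2*1/2 + 0*13/20 = 7/20
  d_1[S2] = 1/2*9/20 + 1/2*1/20 + 0*1/20 = 1/4
d_1 = (S0=2/5, S1=7/20, S2=1/4)
  d_2[S0] = 2/5*7/20 + 7/20*9/20 + 1/4*3/10 = 149/400
  d_2[S1] = 2/5*1/5 + 7/20*1/2 + 1/4*13/20 = 167/400
  d_2[S2] = 2/5*9/20 + 7/20*1/20 + 1/4*1/20 = 21/100
d_2 = (S0=149/400, S1=167/400, S2=21/100)
  d_3[S0] = 149/400*7/20 + 167/400*9/20 + 21/100*3/10 = 61/160
  d_3[S1] = 149/400*1/5 + 167/400*1/2 + 21/100*13/20 = 1679/4000
  d_3[S2] = 149/400*9/20 + 167/400*1/20 + 21/100*1/20 = 199/1000
d_3 = (S0=61/160, S1=1679/4000, S2=199/1000)
  d_4[S0] = 61/160*7/20 + 1679/4000*9/20 + 199/1000*3/10 = 15281/40000
  d_4[S1] = 61/160*1/5 + 1679/4000*1/2 + 199/1000*13/20 = 16619/40000
  d_4[S2] = 61/160*9/20 + 1679/4000*1/20 + 199/1000*1/20 = 81/400
d_4 = (S0=15281/40000, S1=16619/40000, S2=81/400)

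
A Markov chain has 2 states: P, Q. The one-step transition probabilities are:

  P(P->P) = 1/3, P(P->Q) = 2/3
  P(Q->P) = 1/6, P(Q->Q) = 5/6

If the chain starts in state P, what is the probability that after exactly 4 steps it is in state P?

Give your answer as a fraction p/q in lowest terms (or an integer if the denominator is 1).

Computing P^4 by repeated multiplication:
P^1 =
  P: [1/3, 2/3]
  Q: [1/6, 5/6]
P^2 =
  P: [2/9, 7/9]
  Q: [7/36, 29/36]
P^3 =
  P: [11/54, 43/54]
  Q: [43/216, 173/216]
P^4 =
  P: [65/324, 259/324]
  Q: [259/1296, 1037/1296]

(P^4)[P -> P] = 65/324

Answer: 65/324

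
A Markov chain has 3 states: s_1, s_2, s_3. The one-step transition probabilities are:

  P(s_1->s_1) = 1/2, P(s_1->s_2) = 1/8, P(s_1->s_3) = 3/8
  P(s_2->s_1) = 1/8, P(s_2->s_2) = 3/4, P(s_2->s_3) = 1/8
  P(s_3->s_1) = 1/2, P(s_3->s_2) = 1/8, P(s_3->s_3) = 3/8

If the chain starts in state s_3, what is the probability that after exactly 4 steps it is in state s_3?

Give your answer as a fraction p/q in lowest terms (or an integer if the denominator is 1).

Answer: 639/2048

Derivation:
Computing P^4 by repeated multiplication:
P^1 =
  s_1: [1/2, 1/8, 3/8]
  s_2: [1/8, 3/4, 1/8]
  s_3: [1/2, 1/8, 3/8]
P^2 =
  s_1: [29/64, 13/64, 11/32]
  s_2: [7/32, 19/32, 3/16]
  s_3: [29/64, 13/64, 11/32]
P^3 =
  s_1: [217/512, 129/512, 83/256]
  s_2: [71/256, 127/256, 29/128]
  s_3: [217/512, 129/512, 83/256]
P^4 =
  s_1: [1661/4096, 1157/4096, 639/2048]
  s_2: [643/2048, 891/2048, 257/1024]
  s_3: [1661/4096, 1157/4096, 639/2048]

(P^4)[s_3 -> s_3] = 639/2048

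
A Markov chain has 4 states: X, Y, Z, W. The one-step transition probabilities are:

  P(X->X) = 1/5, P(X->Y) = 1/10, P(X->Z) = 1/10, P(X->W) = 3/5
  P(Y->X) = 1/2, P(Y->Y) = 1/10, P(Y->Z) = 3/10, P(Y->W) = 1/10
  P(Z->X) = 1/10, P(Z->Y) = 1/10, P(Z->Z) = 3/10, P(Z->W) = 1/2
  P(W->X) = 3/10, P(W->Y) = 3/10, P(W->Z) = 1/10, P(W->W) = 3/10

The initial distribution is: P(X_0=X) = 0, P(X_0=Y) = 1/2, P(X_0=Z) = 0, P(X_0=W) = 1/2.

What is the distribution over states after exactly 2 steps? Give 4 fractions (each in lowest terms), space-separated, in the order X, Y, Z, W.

Answer: 13/50 7/50 9/50 21/50

Derivation:
Propagating the distribution step by step (d_{t+1} = d_t * P):
d_0 = (X=0, Y=1/2, Z=0, W=1/2)
  d_1[X] = 0*1/5 + 1/2*1/2 + 0*1/10 + 1/2*3/10 = 2/5
  d_1[Y] = 0*1/10 + 1/2*1/10 + 0*1/10 + 1/2*3/10 = 1/5
  d_1[Z] = 0*1/10 + 1/2*3/10 + 0*3/10 + 1/2*1/10 = 1/5
  d_1[W] = 0*3/5 + 1/2*1/10 + 0*1/2 + 1/2*3/10 = 1/5
d_1 = (X=2/5, Y=1/5, Z=1/5, W=1/5)
  d_2[X] = 2/5*1/5 + 1/5*1/2 + 1/5*1/10 + 1/5*3/10 = 13/50
  d_2[Y] = 2/5*1/10 + 1/5*1/10 + 1/5*1/10 + 1/5*3/10 = 7/50
  d_2[Z] = 2/5*1/10 + 1/5*3/10 + 1/5*3/10 + 1/5*1/10 = 9/50
  d_2[W] = 2/5*3/5 + 1/5*1/10 + 1/5*1/2 + 1/5*3/10 = 21/50
d_2 = (X=13/50, Y=7/50, Z=9/50, W=21/50)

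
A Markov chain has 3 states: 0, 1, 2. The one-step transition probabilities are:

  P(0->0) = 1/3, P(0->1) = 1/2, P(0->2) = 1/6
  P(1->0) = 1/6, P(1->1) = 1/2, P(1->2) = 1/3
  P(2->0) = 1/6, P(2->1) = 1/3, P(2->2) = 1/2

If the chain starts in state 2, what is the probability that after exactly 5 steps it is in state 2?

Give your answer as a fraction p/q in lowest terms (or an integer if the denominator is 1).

Answer: 2801/7776

Derivation:
Computing P^5 by repeated multiplication:
P^1 =
  0: [1/3, 1/2, 1/6]
  1: [1/6, 1/2, 1/3]
  2: [1/6, 1/3, 1/2]
P^2 =
  0: [2/9, 17/36, 11/36]
  1: [7/36, 4/9, 13/36]
  2: [7/36, 5/12, 7/18]
P^3 =
  0: [11/54, 97/216, 25/72]
  1: [43/216, 95/216, 13/36]
  2: [43/216, 47/108, 79/216]
P^4 =
  0: [65/324, 191/432, 463/1296]
  1: [259/1296, 95/216, 467/1296]
  2: [259/1296, 569/1296, 13/36]
P^5 =
  0: [389/1944, 3425/7776, 2795/7776]
  1: [1555/7776, 3421/7776, 175/486]
  2: [1555/7776, 95/216, 2801/7776]

(P^5)[2 -> 2] = 2801/7776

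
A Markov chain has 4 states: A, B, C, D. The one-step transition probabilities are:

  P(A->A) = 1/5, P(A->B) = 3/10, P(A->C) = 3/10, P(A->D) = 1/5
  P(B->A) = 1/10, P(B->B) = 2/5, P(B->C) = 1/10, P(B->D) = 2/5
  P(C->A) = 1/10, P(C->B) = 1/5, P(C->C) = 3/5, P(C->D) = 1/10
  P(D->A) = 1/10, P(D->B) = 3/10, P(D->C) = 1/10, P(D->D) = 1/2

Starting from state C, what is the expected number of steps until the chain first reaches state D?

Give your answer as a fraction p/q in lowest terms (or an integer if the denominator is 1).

Let h_i = expected steps to first reach D from state i.
Boundary: h_D = 0.
First-step equations for the other states:
  h_A = 1 + 1/5*h_A + 3/10*h_B + 3/10*h_C + 1/5*h_D
  h_B = 1 + 1/10*h_A + 2/5*h_B + 1/10*h_C + 2/5*h_D
  h_C = 1 + 1/10*h_A + 1/5*h_B + 3/5*h_C + 1/10*h_D

Substituting h_D = 0 and rearranging gives the linear system (I - Q) h = 1:
  [4/5, -3/10, -3/10] . (h_A, h_B, h_C) = 1
  [-1/10, 3/5, -1/10] . (h_A, h_B, h_C) = 1
  [-1/10, -1/5, 2/5] . (h_A, h_B, h_C) = 1

Solving yields:
  h_A = 610/137
  h_B = 450/137
  h_C = 720/137

Starting state is C, so the expected hitting time is h_C = 720/137.

Answer: 720/137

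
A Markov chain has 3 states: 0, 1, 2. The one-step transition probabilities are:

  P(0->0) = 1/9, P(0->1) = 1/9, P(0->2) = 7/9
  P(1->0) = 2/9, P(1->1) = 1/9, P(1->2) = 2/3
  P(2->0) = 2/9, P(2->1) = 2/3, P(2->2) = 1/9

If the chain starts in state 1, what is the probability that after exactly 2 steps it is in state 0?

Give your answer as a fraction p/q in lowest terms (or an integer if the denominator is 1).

Computing P^2 by repeated multiplication:
P^1 =
  0: [1/9, 1/9, 7/9]
  1: [2/9, 1/9, 2/3]
  2: [2/9, 2/3, 1/9]
P^2 =
  0: [17/81, 44/81, 20/81]
  1: [16/81, 13/27, 26/81]
  2: [16/81, 14/81, 17/27]

(P^2)[1 -> 0] = 16/81

Answer: 16/81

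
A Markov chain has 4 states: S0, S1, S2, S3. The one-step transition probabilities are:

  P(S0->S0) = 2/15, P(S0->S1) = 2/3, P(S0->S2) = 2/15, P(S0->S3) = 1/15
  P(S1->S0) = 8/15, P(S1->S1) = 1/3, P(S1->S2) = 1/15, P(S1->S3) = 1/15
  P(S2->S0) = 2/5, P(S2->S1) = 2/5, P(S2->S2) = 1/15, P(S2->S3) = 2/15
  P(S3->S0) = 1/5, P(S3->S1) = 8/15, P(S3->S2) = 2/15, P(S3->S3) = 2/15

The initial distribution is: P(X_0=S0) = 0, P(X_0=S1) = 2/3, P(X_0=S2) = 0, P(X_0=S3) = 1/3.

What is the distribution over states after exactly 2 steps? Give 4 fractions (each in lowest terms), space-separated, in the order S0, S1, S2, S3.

Propagating the distribution step by step (d_{t+1} = d_t * P):
d_0 = (S0=0, S1=2/3, S2=0, S3=1/3)
  d_1[S0] = 0*2/15 + 2/3*8/15 + 0*2/5 + 1/3*1/5 = 19/45
  d_1[S1] = 0*2/3 + 2/3*1/3 + 0*2/5 + 1/3*8/15 = 2/5
  d_1[S2] = 0*2/15 + 2/3*1/15 + 0*1/15 + 1/3*2/15 = 4/45
  d_1[S3] = 0*1/15 + 2/3*1/15 + 0*2/15 + 1/3*2/15 = 4/45
d_1 = (S0=19/45, S1=2/5, S2=4/45, S3=4/45)
  d_2[S0] = 19/45*2/15 + 2/5*8/15 + 4/45*2/5 + 4/45*1/5 = 218/675
  d_2[S1] = 19/45*2/3 + 2/5*1/3 + 4/45*2/5 + 4/45*8/15 = 112/225
  d_2[S2] = 19/45*2/15 + 2/5*1/15 + 4/45*1/15 + 4/45*2/15 = 68/675
  d_2[S3] = 19/45*1/15 + 2/5*1/15 + 4/45*2/15 + 4/45*2/15 = 53/675
d_2 = (S0=218/675, S1=112/225, S2=68/675, S3=53/675)

Answer: 218/675 112/225 68/675 53/675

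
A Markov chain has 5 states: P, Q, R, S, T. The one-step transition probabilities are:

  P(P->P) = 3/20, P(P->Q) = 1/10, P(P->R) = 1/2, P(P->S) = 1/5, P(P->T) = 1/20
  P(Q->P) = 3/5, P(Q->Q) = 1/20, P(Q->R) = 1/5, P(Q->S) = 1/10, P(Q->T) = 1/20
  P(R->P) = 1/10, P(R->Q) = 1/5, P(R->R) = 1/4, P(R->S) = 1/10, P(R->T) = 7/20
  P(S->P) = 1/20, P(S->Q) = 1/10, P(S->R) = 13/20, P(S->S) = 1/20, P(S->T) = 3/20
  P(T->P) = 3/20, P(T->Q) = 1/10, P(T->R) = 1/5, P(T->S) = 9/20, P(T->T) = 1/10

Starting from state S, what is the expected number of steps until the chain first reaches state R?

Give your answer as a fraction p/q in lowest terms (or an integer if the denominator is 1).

Answer: 53480/28521

Derivation:
Let h_i = expected steps to first reach R from state i.
Boundary: h_R = 0.
First-step equations for the other states:
  h_P = 1 + 3/20*h_P + 1/10*h_Q + 1/2*h_R + 1/5*h_S + 1/20*h_T
  h_Q = 1 + 3/5*h_P + 1/20*h_Q + 1/5*h_R + 1/10*h_S + 1/20*h_T
  h_S = 1 + 1/20*h_P + 1/10*h_Q + 13/20*h_R + 1/20*h_S + 3/20*h_T
  h_T = 1 + 3/20*h_P + 1/10*h_Q + 1/5*h_R + 9/20*h_S + 1/10*h_T

Substituting h_R = 0 and rearranging gives the linear system (I - Q) h = 1:
  [17/20, -1/10, -1/5, -1/20] . (h_P, h_Q, h_S, h_T) = 1
  [-3/5, 19/20, -1/10, -1/20] . (h_P, h_Q, h_S, h_T) = 1
  [-1/20, -1/10, 19/20, -3/20] . (h_P, h_Q, h_S, h_T) = 1
  [-3/20, -1/10, -9/20, 9/10] . (h_P, h_Q, h_S, h_T) = 1

Solving yields:
  h_P = 59780/28521
  h_Q = 25820/9507
  h_S = 53480/28521
  h_T = 77000/28521

Starting state is S, so the expected hitting time is h_S = 53480/28521.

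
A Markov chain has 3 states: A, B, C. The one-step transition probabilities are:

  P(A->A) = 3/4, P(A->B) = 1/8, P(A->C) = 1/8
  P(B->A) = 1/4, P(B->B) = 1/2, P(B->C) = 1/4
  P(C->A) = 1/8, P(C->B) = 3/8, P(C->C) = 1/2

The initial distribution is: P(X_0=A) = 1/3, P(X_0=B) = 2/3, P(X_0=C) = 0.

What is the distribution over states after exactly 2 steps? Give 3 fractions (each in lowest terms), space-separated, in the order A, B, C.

Answer: 83/192 61/192 1/4

Derivation:
Propagating the distribution step by step (d_{t+1} = d_t * P):
d_0 = (A=1/3, B=2/3, C=0)
  d_1[A] = 1/3*3/4 + 2/3*1/4 + 0*1/8 = 5/12
  d_1[B] = 1/3*1/8 + 2/3*1/2 + 0*3/8 = 3/8
  d_1[C] = 1/3*1/8 + 2/3*1/4 + 0*1/2 = 5/24
d_1 = (A=5/12, B=3/8, C=5/24)
  d_2[A] = 5/12*3/4 + 3/8*1/4 + 5/24*1/8 = 83/192
  d_2[B] = 5/12*1/8 + 3/8*1/2 + 5/24*3/8 = 61/192
  d_2[C] = 5/12*1/8 + 3/8*1/4 + 5/24*1/2 = 1/4
d_2 = (A=83/192, B=61/192, C=1/4)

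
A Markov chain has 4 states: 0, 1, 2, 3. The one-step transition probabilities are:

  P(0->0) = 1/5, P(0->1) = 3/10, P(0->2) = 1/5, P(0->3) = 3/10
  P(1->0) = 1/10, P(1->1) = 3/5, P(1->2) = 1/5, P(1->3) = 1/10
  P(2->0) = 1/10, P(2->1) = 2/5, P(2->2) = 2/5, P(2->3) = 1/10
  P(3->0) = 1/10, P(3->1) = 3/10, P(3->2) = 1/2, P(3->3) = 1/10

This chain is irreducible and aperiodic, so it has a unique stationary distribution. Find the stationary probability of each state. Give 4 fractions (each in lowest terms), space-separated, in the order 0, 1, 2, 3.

Answer: 1/9 113/240 71/240 11/90

Derivation:
The stationary distribution satisfies pi = pi * P, i.e.:
  pi_0 = 1/5*pi_0 + 1/10*pi_1 + 1/10*pi_2 + 1/10*pi_3
  pi_1 = 3/10*pi_0 + 3/5*pi_1 + 2/5*pi_2 + 3/10*pi_3
  pi_2 = 1/5*pi_0 + 1/5*pi_1 + 2/5*pi_2 + 1/2*pi_3
  pi_3 = 3/10*pi_0 + 1/10*pi_1 + 1/10*pi_2 + 1/10*pi_3
with normalization: pi_0 + pi_1 + pi_2 + pi_3 = 1.

Using the first 3 balance equations plus normalization, the linear system A*pi = b is:
  [-4/5, 1/10, 1/10, 1/10] . pi = 0
  [3/10, -2/5, 2/5, 3/10] . pi = 0
  [1/5, 1/5, -3/5, 1/2] . pi = 0
  [1, 1, 1, 1] . pi = 1

Solving yields:
  pi_0 = 1/9
  pi_1 = 113/240
  pi_2 = 71/240
  pi_3 = 11/90

Verification (pi * P):
  1/9*1/5 + 113/240*1/10 + 71/240*1/10 + 11/90*1/10 = 1/9 = pi_0  (ok)
  1/9*3/10 + 113/240*3/5 + 71/240*2/5 + 11/90*3/10 = 113/240 = pi_1  (ok)
  1/9*1/5 + 113/240*1/5 + 71/240*2/5 + 11/90*1/2 = 71/240 = pi_2  (ok)
  1/9*3/10 + 113/240*1/10 + 71/240*1/10 + 11/90*1/10 = 11/90 = pi_3  (ok)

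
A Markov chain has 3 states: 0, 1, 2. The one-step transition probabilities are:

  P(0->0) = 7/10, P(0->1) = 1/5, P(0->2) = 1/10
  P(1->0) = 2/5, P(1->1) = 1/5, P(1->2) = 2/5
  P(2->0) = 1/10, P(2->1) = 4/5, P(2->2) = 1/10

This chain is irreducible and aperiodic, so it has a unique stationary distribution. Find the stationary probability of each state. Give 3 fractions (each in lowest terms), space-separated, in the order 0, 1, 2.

The stationary distribution satisfies pi = pi * P, i.e.:
  pi_0 = 7/10*pi_0 + 2/5*pi_1 + 1/10*pi_2
  pi_1 = 1/5*pi_0 + 1/5*pi_1 + 4/5*pi_2
  pi_2 = 1/10*pi_0 + 2/5*pi_1 + 1/10*pi_2
with normalization: pi_0 + pi_1 + pi_2 = 1.

Using the first 2 balance equations plus normalization, the linear system A*pi = b is:
  [-3/10, 2/5, 1/10] . pi = 0
  [1/5, -4/5, 4/5] . pi = 0
  [1, 1, 1] . pi = 1

Solving yields:
  pi_0 = 20/41
  pi_1 = 13/41
  pi_2 = 8/41

Verification (pi * P):
  20/41*7/10 + 13/41*2/5 + 8/41*1/10 = 20/41 = pi_0  (ok)
  20/41*1/5 + 13/41*1/5 + 8/41*4/5 = 13/41 = pi_1  (ok)
  20/41*1/10 + 13/41*2/5 + 8/41*1/10 = 8/41 = pi_2  (ok)

Answer: 20/41 13/41 8/41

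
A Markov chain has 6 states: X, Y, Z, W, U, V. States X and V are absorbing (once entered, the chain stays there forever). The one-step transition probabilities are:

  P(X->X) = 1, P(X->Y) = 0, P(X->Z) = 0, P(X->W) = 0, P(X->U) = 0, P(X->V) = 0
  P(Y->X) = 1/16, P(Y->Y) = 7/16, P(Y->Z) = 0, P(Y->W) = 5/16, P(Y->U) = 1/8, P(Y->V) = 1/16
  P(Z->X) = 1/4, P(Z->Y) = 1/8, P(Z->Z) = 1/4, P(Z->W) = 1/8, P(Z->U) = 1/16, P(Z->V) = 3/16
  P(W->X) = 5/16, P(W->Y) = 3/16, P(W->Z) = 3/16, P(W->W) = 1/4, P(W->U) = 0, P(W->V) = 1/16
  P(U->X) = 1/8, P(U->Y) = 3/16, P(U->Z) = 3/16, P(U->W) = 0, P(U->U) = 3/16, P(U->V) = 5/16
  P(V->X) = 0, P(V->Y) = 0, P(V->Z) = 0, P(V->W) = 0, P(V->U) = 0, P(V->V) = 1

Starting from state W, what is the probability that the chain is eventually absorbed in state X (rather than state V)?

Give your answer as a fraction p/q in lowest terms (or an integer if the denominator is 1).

Let a_i = P(absorbed in X | start in state i).
Boundary conditions: a_X = 1, a_V = 0.
For each transient state i, a_i = sum_j P(i->j) * a_j:
  a_Y = 1/16*a_X + 7/16*a_Y + 0*a_Z + 5/16*a_W + 1/8*a_U + 1/16*a_V
  a_Z = 1/4*a_X + 1/8*a_Y + 1/4*a_Z + 1/8*a_W + 1/16*a_U + 3/16*a_V
  a_W = 5/16*a_X + 3/16*a_Y + 3/16*a_Z + 1/4*a_W + 0*a_U + 1/16*a_V
  a_U = 1/8*a_X + 3/16*a_Y + 3/16*a_Z + 0*a_W + 3/16*a_U + 5/16*a_V

Substituting a_X = 1 and a_V = 0, rearrange to (I - Q) a = r where r[i] = P(i -> X):
  [9/16, 0, -5/16, -1/8] . (a_Y, a_Z, a_W, a_U) = 1/16
  [-1/8, 3/4, -1/8, -1/16] . (a_Y, a_Z, a_W, a_U) = 1/4
  [-3/16, -3/16, 3/4, 0] . (a_Y, a_Z, a_W, a_U) = 5/16
  [-3/16, -3/16, 0, 13/16] . (a_Y, a_Z, a_W, a_U) = 1/8

Solving yields:
  a_Y = 2431/4028
  a_Z = 7115/12084
  a_W = 2879/4028
  a_U = 432/1007

Starting state is W, so the absorption probability is a_W = 2879/4028.

Answer: 2879/4028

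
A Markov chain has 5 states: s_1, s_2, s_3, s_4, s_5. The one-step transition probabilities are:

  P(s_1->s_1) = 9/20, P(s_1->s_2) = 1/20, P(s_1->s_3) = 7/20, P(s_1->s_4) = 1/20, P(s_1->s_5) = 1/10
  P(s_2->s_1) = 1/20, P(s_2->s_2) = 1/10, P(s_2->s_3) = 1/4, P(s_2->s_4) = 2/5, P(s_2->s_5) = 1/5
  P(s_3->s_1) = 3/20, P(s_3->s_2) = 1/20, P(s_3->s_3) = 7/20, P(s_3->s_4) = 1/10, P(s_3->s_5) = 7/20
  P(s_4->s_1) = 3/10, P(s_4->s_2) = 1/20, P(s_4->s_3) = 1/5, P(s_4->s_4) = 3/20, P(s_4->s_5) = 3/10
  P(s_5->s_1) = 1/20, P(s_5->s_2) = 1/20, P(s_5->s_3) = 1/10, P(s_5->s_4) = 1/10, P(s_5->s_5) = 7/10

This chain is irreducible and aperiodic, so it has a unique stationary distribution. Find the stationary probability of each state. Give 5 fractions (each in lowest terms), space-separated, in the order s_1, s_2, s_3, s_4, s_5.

Answer: 3483/20957 1/19 4492/20957 2371/20957 9508/20957

Derivation:
The stationary distribution satisfies pi = pi * P, i.e.:
  pi_s_1 = 9/20*pi_s_1 + 1/20*pi_s_2 + 3/20*pi_s_3 + 3/10*pi_s_4 + 1/20*pi_s_5
  pi_s_2 = 1/20*pi_s_1 + 1/10*pi_s_2 + 1/20*pi_s_3 + 1/20*pi_s_4 + 1/20*pi_s_5
  pi_s_3 = 7/20*pi_s_1 + 1/4*pi_s_2 + 7/20*pi_s_3 + 1/5*pi_s_4 + 1/10*pi_s_5
  pi_s_4 = 1/20*pi_s_1 + 2/5*pi_s_2 + 1/10*pi_s_3 + 3/20*pi_s_4 + 1/10*pi_s_5
  pi_s_5 = 1/10*pi_s_1 + 1/5*pi_s_2 + 7/20*pi_s_3 + 3/10*pi_s_4 + 7/10*pi_s_5
with normalization: pi_s_1 + pi_s_2 + pi_s_3 + pi_s_4 + pi_s_5 = 1.

Using the first 4 balance equations plus normalization, the linear system A*pi = b is:
  [-11/20, 1/20, 3/20, 3/10, 1/20] . pi = 0
  [1/20, -9/10, 1/20, 1/20, 1/20] . pi = 0
  [7/20, 1/4, -13/20, 1/5, 1/10] . pi = 0
  [1/20, 2/5, 1/10, -17/20, 1/10] . pi = 0
  [1, 1, 1, 1, 1] . pi = 1

Solving yields:
  pi_s_1 = 3483/20957
  pi_s_2 = 1/19
  pi_s_3 = 4492/20957
  pi_s_4 = 2371/20957
  pi_s_5 = 9508/20957

Verification (pi * P):
  3483/20957*9/20 + 1/19*1/20 + 4492/20957*3/20 + 2371/20957*3/10 + 9508/20957*1/20 = 3483/20957 = pi_s_1  (ok)
  3483/20957*1/20 + 1/19*1/10 + 4492/20957*1/20 + 2371/20957*1/20 + 9508/20957*1/20 = 1/19 = pi_s_2  (ok)
  3483/20957*7/20 + 1/19*1/4 + 4492/20957*7/20 + 2371/20957*1/5 + 9508/20957*1/10 = 4492/20957 = pi_s_3  (ok)
  3483/20957*1/20 + 1/19*2/5 + 4492/20957*1/10 + 2371/20957*3/20 + 9508/20957*1/10 = 2371/20957 = pi_s_4  (ok)
  3483/20957*1/10 + 1/19*1/5 + 4492/20957*7/20 + 2371/20957*3/10 + 9508/20957*7/10 = 9508/20957 = pi_s_5  (ok)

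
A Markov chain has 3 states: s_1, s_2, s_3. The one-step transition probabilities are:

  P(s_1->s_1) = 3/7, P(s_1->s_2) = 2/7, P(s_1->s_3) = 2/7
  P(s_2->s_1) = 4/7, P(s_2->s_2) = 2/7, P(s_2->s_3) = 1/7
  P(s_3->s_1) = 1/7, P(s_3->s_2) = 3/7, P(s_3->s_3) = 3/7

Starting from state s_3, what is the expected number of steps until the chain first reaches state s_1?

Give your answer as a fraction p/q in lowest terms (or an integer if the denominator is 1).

Let h_i = expected steps to first reach s_1 from state i.
Boundary: h_s_1 = 0.
First-step equations for the other states:
  h_s_2 = 1 + 4/7*h_s_1 + 2/7*h_s_2 + 1/7*h_s_3
  h_s_3 = 1 + 1/7*h_s_1 + 3/7*h_s_2 + 3/7*h_s_3

Substituting h_s_1 = 0 and rearranging gives the linear system (I - Q) h = 1:
  [5/7, -1/7] . (h_s_2, h_s_3) = 1
  [-3/7, 4/7] . (h_s_2, h_s_3) = 1

Solving yields:
  h_s_2 = 35/17
  h_s_3 = 56/17

Starting state is s_3, so the expected hitting time is h_s_3 = 56/17.

Answer: 56/17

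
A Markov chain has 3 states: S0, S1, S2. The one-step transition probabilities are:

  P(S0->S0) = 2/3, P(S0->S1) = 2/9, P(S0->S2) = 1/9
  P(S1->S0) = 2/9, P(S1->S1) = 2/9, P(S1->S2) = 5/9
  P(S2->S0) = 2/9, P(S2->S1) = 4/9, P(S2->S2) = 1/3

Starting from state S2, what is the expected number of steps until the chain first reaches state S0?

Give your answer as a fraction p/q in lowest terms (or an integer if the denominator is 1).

Answer: 9/2

Derivation:
Let h_i = expected steps to first reach S0 from state i.
Boundary: h_S0 = 0.
First-step equations for the other states:
  h_S1 = 1 + 2/9*h_S0 + 2/9*h_S1 + 5/9*h_S2
  h_S2 = 1 + 2/9*h_S0 + 4/9*h_S1 + 1/3*h_S2

Substituting h_S0 = 0 and rearranging gives the linear system (I - Q) h = 1:
  [7/9, -5/9] . (h_S1, h_S2) = 1
  [-4/9, 2/3] . (h_S1, h_S2) = 1

Solving yields:
  h_S1 = 9/2
  h_S2 = 9/2

Starting state is S2, so the expected hitting time is h_S2 = 9/2.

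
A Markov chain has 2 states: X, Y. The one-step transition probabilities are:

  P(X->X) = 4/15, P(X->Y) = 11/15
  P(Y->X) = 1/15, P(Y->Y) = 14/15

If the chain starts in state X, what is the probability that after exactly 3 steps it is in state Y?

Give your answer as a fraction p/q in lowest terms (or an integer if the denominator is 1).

Computing P^3 by repeated multiplication:
P^1 =
  X: [4/15, 11/15]
  Y: [1/15, 14/15]
P^2 =
  X: [3/25, 22/25]
  Y: [2/25, 23/25]
P^3 =
  X: [34/375, 341/375]
  Y: [31/375, 344/375]

(P^3)[X -> Y] = 341/375

Answer: 341/375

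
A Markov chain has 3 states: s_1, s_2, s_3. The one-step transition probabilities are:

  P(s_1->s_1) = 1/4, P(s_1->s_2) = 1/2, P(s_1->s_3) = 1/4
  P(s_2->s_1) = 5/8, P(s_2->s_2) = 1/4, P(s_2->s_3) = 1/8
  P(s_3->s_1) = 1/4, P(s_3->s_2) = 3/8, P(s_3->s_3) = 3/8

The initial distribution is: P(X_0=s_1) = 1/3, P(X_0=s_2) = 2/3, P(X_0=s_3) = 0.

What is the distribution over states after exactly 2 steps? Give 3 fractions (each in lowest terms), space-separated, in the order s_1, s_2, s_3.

Answer: 3/8 19/48 11/48

Derivation:
Propagating the distribution step by step (d_{t+1} = d_t * P):
d_0 = (s_1=1/3, s_2=2/3, s_3=0)
  d_1[s_1] = 1/3*1/4 + 2/3*5/8 + 0*1/4 = 1/2
  d_1[s_2] = 1/3*1/2 + 2/3*1/4 + 0*3/8 = 1/3
  d_1[s_3] = 1/3*1/4 + 2/3*1/8 + 0*3/8 = 1/6
d_1 = (s_1=1/2, s_2=1/3, s_3=1/6)
  d_2[s_1] = 1/2*1/4 + 1/3*5/8 + 1/6*1/4 = 3/8
  d_2[s_2] = 1/2*1/2 + 1/3*1/4 + 1/6*3/8 = 19/48
  d_2[s_3] = 1/2*1/4 + 1/3*1/8 + 1/6*3/8 = 11/48
d_2 = (s_1=3/8, s_2=19/48, s_3=11/48)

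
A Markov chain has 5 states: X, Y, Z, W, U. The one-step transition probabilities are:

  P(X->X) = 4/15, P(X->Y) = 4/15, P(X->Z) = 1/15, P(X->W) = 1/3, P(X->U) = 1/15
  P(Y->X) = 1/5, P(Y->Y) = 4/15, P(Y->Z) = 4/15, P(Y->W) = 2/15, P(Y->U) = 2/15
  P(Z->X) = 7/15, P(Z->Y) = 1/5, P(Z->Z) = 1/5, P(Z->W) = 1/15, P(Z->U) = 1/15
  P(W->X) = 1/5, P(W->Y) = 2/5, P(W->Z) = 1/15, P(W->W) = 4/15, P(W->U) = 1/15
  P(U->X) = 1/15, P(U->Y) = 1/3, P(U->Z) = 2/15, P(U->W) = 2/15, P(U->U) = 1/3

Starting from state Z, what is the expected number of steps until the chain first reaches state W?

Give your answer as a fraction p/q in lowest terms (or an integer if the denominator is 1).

Let h_i = expected steps to first reach W from state i.
Boundary: h_W = 0.
First-step equations for the other states:
  h_X = 1 + 4/15*h_X + 4/15*h_Y + 1/15*h_Z + 1/3*h_W + 1/15*h_U
  h_Y = 1 + 1/5*h_X + 4/15*h_Y + 4/15*h_Z + 2/15*h_W + 2/15*h_U
  h_Z = 1 + 7/15*h_X + 1/5*h_Y + 1/5*h_Z + 1/15*h_W + 1/15*h_U
  h_U = 1 + 1/15*h_X + 1/3*h_Y + 2/15*h_Z + 2/15*h_W + 1/3*h_U

Substituting h_W = 0 and rearranging gives the linear system (I - Q) h = 1:
  [11/15, -4/15, -1/15, -1/15] . (h_X, h_Y, h_Z, h_U) = 1
  [-1/5, 11/15, -4/15, -2/15] . (h_X, h_Y, h_Z, h_U) = 1
  [-7/15, -1/5, 4/5, -1/15] . (h_X, h_Y, h_Z, h_U) = 1
  [-1/15, -1/3, -2/15, 2/3] . (h_X, h_Y, h_Z, h_U) = 1

Solving yields:
  h_X = 1805/394
  h_Y = 6925/1182
  h_Z = 6965/1182
  h_U = 1195/197

Starting state is Z, so the expected hitting time is h_Z = 6965/1182.

Answer: 6965/1182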